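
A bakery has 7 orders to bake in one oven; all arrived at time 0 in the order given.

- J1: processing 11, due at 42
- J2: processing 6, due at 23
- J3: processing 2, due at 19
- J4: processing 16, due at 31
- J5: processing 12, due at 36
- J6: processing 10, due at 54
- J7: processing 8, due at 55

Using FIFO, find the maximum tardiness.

FIFO (arrival order): J1 J2 J3 J4 J5 J6 J7.
J1: 0→11, due 42, tardiness 0
J2: 11→17, due 23, tardiness 0
J3: 17→19, due 19, tardiness 0
J4: 19→35, due 31, tardiness 4
J5: 35→47, due 36, tardiness 11
J6: 47→57, due 54, tardiness 3
J7: 57→65, due 55, tardiness 10
Maximum = 11.

11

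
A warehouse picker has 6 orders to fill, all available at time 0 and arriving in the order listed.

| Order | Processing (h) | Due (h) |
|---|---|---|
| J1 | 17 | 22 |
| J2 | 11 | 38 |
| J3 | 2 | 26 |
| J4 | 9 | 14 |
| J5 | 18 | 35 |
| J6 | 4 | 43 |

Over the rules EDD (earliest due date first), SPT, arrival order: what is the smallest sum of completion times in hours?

153

EDD (increasing due date): J4 J1 J3 J5 J2 J6.
J4: 0→9
J1: 9→26
J3: 26→28
J5: 28→46
J2: 46→57
J6: 57→61
Sum = 9+26+28+46+57+61 = 227.
SPT (increasing processing time): J3 J6 J4 J2 J1 J5.
J3: 0→2
J6: 2→6
J4: 6→15
J2: 15→26
J1: 26→43
J5: 43→61
Sum = 2+6+15+26+43+61 = 153.
FIFO (arrival order): J1 J2 J3 J4 J5 J6.
J1: 0→17
J2: 17→28
J3: 28→30
J4: 30→39
J5: 39→57
J6: 57→61
Sum = 17+28+30+39+57+61 = 232.
EDD 227, SPT 153, FIFO 232 → minimum 153.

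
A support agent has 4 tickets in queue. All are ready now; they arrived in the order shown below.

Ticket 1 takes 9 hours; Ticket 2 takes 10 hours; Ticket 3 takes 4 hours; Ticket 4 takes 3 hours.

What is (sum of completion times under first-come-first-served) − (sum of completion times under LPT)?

-1

FIFO (arrival order): Ticket 1 Ticket 2 Ticket 3 Ticket 4.
Ticket 1: 0→9
Ticket 2: 9→19
Ticket 3: 19→23
Ticket 4: 23→26
Sum = 9+19+23+26 = 77.
LPT (decreasing processing time): Ticket 2 Ticket 1 Ticket 3 Ticket 4.
Ticket 2: 0→10
Ticket 1: 10→19
Ticket 3: 19→23
Ticket 4: 23→26
Sum = 10+19+23+26 = 78.
Difference = 77 − 78 = -1.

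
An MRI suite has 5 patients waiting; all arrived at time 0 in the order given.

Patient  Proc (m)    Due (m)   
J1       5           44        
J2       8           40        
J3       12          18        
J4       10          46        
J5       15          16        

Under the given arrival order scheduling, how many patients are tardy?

FIFO (arrival order): J1 J2 J3 J4 J5.
J1: 0→5, due 44, tardiness 0
J2: 5→13, due 40, tardiness 0
J3: 13→25, due 18, tardiness 7
J4: 25→35, due 46, tardiness 0
J5: 35→50, due 16, tardiness 34
Late patients: 2.

2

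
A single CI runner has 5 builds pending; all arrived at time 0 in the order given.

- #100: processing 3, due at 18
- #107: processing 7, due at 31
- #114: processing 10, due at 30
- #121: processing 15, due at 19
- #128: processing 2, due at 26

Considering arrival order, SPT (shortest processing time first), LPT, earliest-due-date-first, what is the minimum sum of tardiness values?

6

FIFO (arrival order): #100 #107 #114 #121 #128.
#100: 0→3, due 18, tardiness 0
#107: 3→10, due 31, tardiness 0
#114: 10→20, due 30, tardiness 0
#121: 20→35, due 19, tardiness 16
#128: 35→37, due 26, tardiness 11
Sum = 0+0+0+16+11 = 27.
SPT (increasing processing time): #128 #100 #107 #114 #121.
#128: 0→2, due 26, tardiness 0
#100: 2→5, due 18, tardiness 0
#107: 5→12, due 31, tardiness 0
#114: 12→22, due 30, tardiness 0
#121: 22→37, due 19, tardiness 18
Sum = 0+0+0+0+18 = 18.
LPT (decreasing processing time): #121 #114 #107 #100 #128.
#121: 0→15, due 19, tardiness 0
#114: 15→25, due 30, tardiness 0
#107: 25→32, due 31, tardiness 1
#100: 32→35, due 18, tardiness 17
#128: 35→37, due 26, tardiness 11
Sum = 0+0+1+17+11 = 29.
EDD (increasing due date): #100 #121 #128 #114 #107.
#100: 0→3, due 18, tardiness 0
#121: 3→18, due 19, tardiness 0
#128: 18→20, due 26, tardiness 0
#114: 20→30, due 30, tardiness 0
#107: 30→37, due 31, tardiness 6
Sum = 0+0+0+0+6 = 6.
FIFO 27, SPT 18, LPT 29, EDD 6 → minimum 6.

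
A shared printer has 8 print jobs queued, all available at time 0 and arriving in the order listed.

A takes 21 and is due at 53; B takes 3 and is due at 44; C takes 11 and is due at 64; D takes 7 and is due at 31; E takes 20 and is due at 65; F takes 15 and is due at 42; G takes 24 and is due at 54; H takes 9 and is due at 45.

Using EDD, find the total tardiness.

EDD (increasing due date): D F B H A G C E.
D: 0→7, due 31, tardiness 0
F: 7→22, due 42, tardiness 0
B: 22→25, due 44, tardiness 0
H: 25→34, due 45, tardiness 0
A: 34→55, due 53, tardiness 2
G: 55→79, due 54, tardiness 25
C: 79→90, due 64, tardiness 26
E: 90→110, due 65, tardiness 45
Sum = 0+0+0+0+2+25+26+45 = 98.

98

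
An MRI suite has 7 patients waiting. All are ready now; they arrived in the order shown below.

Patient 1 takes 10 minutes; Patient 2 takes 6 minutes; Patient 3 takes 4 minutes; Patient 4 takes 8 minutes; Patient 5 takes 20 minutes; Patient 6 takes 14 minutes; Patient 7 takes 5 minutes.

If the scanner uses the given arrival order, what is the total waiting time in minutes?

184

FIFO (arrival order): Patient 1 Patient 2 Patient 3 Patient 4 Patient 5 Patient 6 Patient 7.
Patient 1: waits 0, runs 0→10
Patient 2: waits 10, runs 10→16
Patient 3: waits 16, runs 16→20
Patient 4: waits 20, runs 20→28
Patient 5: waits 28, runs 28→48
Patient 6: waits 48, runs 48→62
Patient 7: waits 62, runs 62→67
Sum = 0+10+16+20+28+48+62 = 184.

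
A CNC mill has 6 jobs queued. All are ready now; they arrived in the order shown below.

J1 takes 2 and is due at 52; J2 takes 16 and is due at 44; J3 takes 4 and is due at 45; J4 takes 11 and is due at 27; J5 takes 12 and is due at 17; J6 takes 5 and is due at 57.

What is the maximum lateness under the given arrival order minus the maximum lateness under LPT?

FIFO (arrival order): J1 J2 J3 J4 J5 J6.
J1: 0→2, due 52, lateness -50
J2: 2→18, due 44, lateness -26
J3: 18→22, due 45, lateness -23
J4: 22→33, due 27, lateness 6
J5: 33→45, due 17, lateness 28
J6: 45→50, due 57, lateness -7
Maximum = 28.
LPT (decreasing processing time): J2 J5 J4 J6 J3 J1.
J2: 0→16, due 44, lateness -28
J5: 16→28, due 17, lateness 11
J4: 28→39, due 27, lateness 12
J6: 39→44, due 57, lateness -13
J3: 44→48, due 45, lateness 3
J1: 48→50, due 52, lateness -2
Maximum = 12.
Difference = 28 − 12 = 16.

16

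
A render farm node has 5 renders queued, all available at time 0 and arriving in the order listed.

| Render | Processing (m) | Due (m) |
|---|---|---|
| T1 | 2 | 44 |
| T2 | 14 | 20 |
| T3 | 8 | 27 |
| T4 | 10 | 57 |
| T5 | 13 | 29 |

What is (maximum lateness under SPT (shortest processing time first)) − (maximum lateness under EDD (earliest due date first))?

SPT (increasing processing time): T1 T3 T4 T5 T2.
T1: 0→2, due 44, lateness -42
T3: 2→10, due 27, lateness -17
T4: 10→20, due 57, lateness -37
T5: 20→33, due 29, lateness 4
T2: 33→47, due 20, lateness 27
Maximum = 27.
EDD (increasing due date): T2 T3 T5 T1 T4.
T2: 0→14, due 20, lateness -6
T3: 14→22, due 27, lateness -5
T5: 22→35, due 29, lateness 6
T1: 35→37, due 44, lateness -7
T4: 37→47, due 57, lateness -10
Maximum = 6.
Difference = 27 − 6 = 21.

21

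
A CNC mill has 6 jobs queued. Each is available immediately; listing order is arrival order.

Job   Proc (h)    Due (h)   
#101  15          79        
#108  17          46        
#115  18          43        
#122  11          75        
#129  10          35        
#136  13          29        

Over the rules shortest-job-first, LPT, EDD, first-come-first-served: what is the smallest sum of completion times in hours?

SPT (increasing processing time): #129 #122 #136 #101 #108 #115.
#129: 0→10
#122: 10→21
#136: 21→34
#101: 34→49
#108: 49→66
#115: 66→84
Sum = 10+21+34+49+66+84 = 264.
LPT (decreasing processing time): #115 #108 #101 #136 #122 #129.
#115: 0→18
#108: 18→35
#101: 35→50
#136: 50→63
#122: 63→74
#129: 74→84
Sum = 18+35+50+63+74+84 = 324.
EDD (increasing due date): #136 #129 #115 #108 #122 #101.
#136: 0→13
#129: 13→23
#115: 23→41
#108: 41→58
#122: 58→69
#101: 69→84
Sum = 13+23+41+58+69+84 = 288.
FIFO (arrival order): #101 #108 #115 #122 #129 #136.
#101: 0→15
#108: 15→32
#115: 32→50
#122: 50→61
#129: 61→71
#136: 71→84
Sum = 15+32+50+61+71+84 = 313.
SPT 264, LPT 324, EDD 288, FIFO 313 → minimum 264.

264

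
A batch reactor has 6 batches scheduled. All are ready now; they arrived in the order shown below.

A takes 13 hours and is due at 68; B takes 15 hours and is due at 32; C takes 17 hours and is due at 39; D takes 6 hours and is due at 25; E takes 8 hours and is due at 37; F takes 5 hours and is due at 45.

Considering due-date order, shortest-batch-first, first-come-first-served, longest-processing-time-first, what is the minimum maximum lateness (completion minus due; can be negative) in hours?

7

EDD (increasing due date): D B E C F A.
D: 0→6, due 25, lateness -19
B: 6→21, due 32, lateness -11
E: 21→29, due 37, lateness -8
C: 29→46, due 39, lateness 7
F: 46→51, due 45, lateness 6
A: 51→64, due 68, lateness -4
Maximum = 7.
SPT (increasing processing time): F D E A B C.
F: 0→5, due 45, lateness -40
D: 5→11, due 25, lateness -14
E: 11→19, due 37, lateness -18
A: 19→32, due 68, lateness -36
B: 32→47, due 32, lateness 15
C: 47→64, due 39, lateness 25
Maximum = 25.
FIFO (arrival order): A B C D E F.
A: 0→13, due 68, lateness -55
B: 13→28, due 32, lateness -4
C: 28→45, due 39, lateness 6
D: 45→51, due 25, lateness 26
E: 51→59, due 37, lateness 22
F: 59→64, due 45, lateness 19
Maximum = 26.
LPT (decreasing processing time): C B A E D F.
C: 0→17, due 39, lateness -22
B: 17→32, due 32, lateness 0
A: 32→45, due 68, lateness -23
E: 45→53, due 37, lateness 16
D: 53→59, due 25, lateness 34
F: 59→64, due 45, lateness 19
Maximum = 34.
EDD 7, SPT 25, FIFO 26, LPT 34 → minimum 7.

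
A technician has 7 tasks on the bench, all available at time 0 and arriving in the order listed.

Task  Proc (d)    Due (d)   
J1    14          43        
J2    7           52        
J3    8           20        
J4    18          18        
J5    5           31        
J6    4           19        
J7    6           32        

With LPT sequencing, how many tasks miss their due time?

4

LPT (decreasing processing time): J4 J1 J3 J2 J7 J5 J6.
J4: 0→18, due 18, tardiness 0
J1: 18→32, due 43, tardiness 0
J3: 32→40, due 20, tardiness 20
J2: 40→47, due 52, tardiness 0
J7: 47→53, due 32, tardiness 21
J5: 53→58, due 31, tardiness 27
J6: 58→62, due 19, tardiness 43
Late tasks: 4.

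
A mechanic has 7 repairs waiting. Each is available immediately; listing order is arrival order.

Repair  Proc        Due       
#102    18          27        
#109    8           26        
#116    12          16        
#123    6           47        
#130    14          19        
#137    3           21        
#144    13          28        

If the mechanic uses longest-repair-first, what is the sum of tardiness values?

187

LPT (decreasing processing time): #102 #130 #144 #116 #109 #123 #137.
#102: 0→18, due 27, tardiness 0
#130: 18→32, due 19, tardiness 13
#144: 32→45, due 28, tardiness 17
#116: 45→57, due 16, tardiness 41
#109: 57→65, due 26, tardiness 39
#123: 65→71, due 47, tardiness 24
#137: 71→74, due 21, tardiness 53
Sum = 0+13+17+41+39+24+53 = 187.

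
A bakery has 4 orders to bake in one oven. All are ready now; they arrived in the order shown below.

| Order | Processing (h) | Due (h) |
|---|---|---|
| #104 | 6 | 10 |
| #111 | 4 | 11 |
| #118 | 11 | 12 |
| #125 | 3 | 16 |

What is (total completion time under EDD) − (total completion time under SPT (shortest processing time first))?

EDD (increasing due date): #104 #111 #118 #125.
#104: 0→6
#111: 6→10
#118: 10→21
#125: 21→24
Sum = 6+10+21+24 = 61.
SPT (increasing processing time): #125 #111 #104 #118.
#125: 0→3
#111: 3→7
#104: 7→13
#118: 13→24
Sum = 3+7+13+24 = 47.
Difference = 61 − 47 = 14.

14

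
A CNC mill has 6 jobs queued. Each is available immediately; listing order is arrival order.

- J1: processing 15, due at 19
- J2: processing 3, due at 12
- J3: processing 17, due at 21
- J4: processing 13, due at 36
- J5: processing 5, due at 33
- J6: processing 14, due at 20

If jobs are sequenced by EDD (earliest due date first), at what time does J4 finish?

EDD (increasing due date): J2 J1 J6 J3 J5 J4.
J2: 0→3
J1: 3→18
J6: 18→32
J3: 32→49
J5: 49→54
J4: 54→67

67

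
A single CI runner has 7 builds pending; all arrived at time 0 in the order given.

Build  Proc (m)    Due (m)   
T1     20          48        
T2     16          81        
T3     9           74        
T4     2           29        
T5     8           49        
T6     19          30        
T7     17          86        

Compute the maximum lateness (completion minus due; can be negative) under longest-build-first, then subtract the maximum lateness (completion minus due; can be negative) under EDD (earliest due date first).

57

LPT (decreasing processing time): T1 T6 T7 T2 T3 T5 T4.
T1: 0→20, due 48, lateness -28
T6: 20→39, due 30, lateness 9
T7: 39→56, due 86, lateness -30
T2: 56→72, due 81, lateness -9
T3: 72→81, due 74, lateness 7
T5: 81→89, due 49, lateness 40
T4: 89→91, due 29, lateness 62
Maximum = 62.
EDD (increasing due date): T4 T6 T1 T5 T3 T2 T7.
T4: 0→2, due 29, lateness -27
T6: 2→21, due 30, lateness -9
T1: 21→41, due 48, lateness -7
T5: 41→49, due 49, lateness 0
T3: 49→58, due 74, lateness -16
T2: 58→74, due 81, lateness -7
T7: 74→91, due 86, lateness 5
Maximum = 5.
Difference = 62 − 5 = 57.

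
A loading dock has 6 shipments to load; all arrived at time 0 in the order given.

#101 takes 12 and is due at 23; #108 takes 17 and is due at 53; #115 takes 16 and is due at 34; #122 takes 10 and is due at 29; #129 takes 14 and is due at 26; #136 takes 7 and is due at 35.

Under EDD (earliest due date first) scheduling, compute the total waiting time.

185

EDD (increasing due date): #101 #129 #122 #115 #136 #108.
#101: waits 0, runs 0→12
#129: waits 12, runs 12→26
#122: waits 26, runs 26→36
#115: waits 36, runs 36→52
#136: waits 52, runs 52→59
#108: waits 59, runs 59→76
Sum = 0+12+26+36+52+59 = 185.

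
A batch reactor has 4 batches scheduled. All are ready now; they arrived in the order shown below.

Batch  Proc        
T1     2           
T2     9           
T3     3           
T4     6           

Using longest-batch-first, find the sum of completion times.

62

LPT (decreasing processing time): T2 T4 T3 T1.
T2: 0→9
T4: 9→15
T3: 15→18
T1: 18→20
Sum = 9+15+18+20 = 62.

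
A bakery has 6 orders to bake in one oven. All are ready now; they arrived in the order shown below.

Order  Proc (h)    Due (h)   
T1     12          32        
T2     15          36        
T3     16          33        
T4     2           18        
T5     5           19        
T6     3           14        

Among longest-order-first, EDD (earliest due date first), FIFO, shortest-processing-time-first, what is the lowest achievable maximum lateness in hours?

LPT (decreasing processing time): T3 T2 T1 T5 T6 T4.
T3: 0→16, due 33, lateness -17
T2: 16→31, due 36, lateness -5
T1: 31→43, due 32, lateness 11
T5: 43→48, due 19, lateness 29
T6: 48→51, due 14, lateness 37
T4: 51→53, due 18, lateness 35
Maximum = 37.
EDD (increasing due date): T6 T4 T5 T1 T3 T2.
T6: 0→3, due 14, lateness -11
T4: 3→5, due 18, lateness -13
T5: 5→10, due 19, lateness -9
T1: 10→22, due 32, lateness -10
T3: 22→38, due 33, lateness 5
T2: 38→53, due 36, lateness 17
Maximum = 17.
FIFO (arrival order): T1 T2 T3 T4 T5 T6.
T1: 0→12, due 32, lateness -20
T2: 12→27, due 36, lateness -9
T3: 27→43, due 33, lateness 10
T4: 43→45, due 18, lateness 27
T5: 45→50, due 19, lateness 31
T6: 50→53, due 14, lateness 39
Maximum = 39.
SPT (increasing processing time): T4 T6 T5 T1 T2 T3.
T4: 0→2, due 18, lateness -16
T6: 2→5, due 14, lateness -9
T5: 5→10, due 19, lateness -9
T1: 10→22, due 32, lateness -10
T2: 22→37, due 36, lateness 1
T3: 37→53, due 33, lateness 20
Maximum = 20.
LPT 37, EDD 17, FIFO 39, SPT 20 → minimum 17.

17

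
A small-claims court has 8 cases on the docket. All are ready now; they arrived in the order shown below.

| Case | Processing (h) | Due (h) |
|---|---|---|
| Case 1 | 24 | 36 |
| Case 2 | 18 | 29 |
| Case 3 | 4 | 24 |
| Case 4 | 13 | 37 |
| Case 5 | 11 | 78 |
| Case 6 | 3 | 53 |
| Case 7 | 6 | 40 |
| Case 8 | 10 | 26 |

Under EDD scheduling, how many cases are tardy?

EDD (increasing due date): Case 3 Case 8 Case 2 Case 1 Case 4 Case 7 Case 6 Case 5.
Case 3: 0→4, due 24, tardiness 0
Case 8: 4→14, due 26, tardiness 0
Case 2: 14→32, due 29, tardiness 3
Case 1: 32→56, due 36, tardiness 20
Case 4: 56→69, due 37, tardiness 32
Case 7: 69→75, due 40, tardiness 35
Case 6: 75→78, due 53, tardiness 25
Case 5: 78→89, due 78, tardiness 11
Late cases: 6.

6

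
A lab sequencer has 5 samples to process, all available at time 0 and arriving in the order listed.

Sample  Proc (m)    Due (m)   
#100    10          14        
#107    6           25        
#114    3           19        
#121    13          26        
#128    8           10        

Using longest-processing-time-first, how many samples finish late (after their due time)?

LPT (decreasing processing time): #121 #100 #128 #107 #114.
#121: 0→13, due 26, tardiness 0
#100: 13→23, due 14, tardiness 9
#128: 23→31, due 10, tardiness 21
#107: 31→37, due 25, tardiness 12
#114: 37→40, due 19, tardiness 21
Late samples: 4.

4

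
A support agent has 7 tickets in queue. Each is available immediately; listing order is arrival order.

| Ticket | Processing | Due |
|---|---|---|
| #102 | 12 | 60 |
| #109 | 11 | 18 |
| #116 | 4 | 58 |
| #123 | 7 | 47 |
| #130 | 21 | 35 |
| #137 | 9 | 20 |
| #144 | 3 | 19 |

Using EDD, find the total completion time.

EDD (increasing due date): #109 #144 #137 #130 #123 #116 #102.
#109: 0→11
#144: 11→14
#137: 14→23
#130: 23→44
#123: 44→51
#116: 51→55
#102: 55→67
Sum = 11+14+23+44+51+55+67 = 265.

265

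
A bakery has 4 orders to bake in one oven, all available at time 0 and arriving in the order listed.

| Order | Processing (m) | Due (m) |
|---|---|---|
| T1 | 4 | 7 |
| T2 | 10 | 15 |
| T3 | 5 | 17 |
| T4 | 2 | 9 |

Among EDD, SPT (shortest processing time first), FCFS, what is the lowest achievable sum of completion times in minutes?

EDD (increasing due date): T1 T4 T2 T3.
T1: 0→4
T4: 4→6
T2: 6→16
T3: 16→21
Sum = 4+6+16+21 = 47.
SPT (increasing processing time): T4 T1 T3 T2.
T4: 0→2
T1: 2→6
T3: 6→11
T2: 11→21
Sum = 2+6+11+21 = 40.
FIFO (arrival order): T1 T2 T3 T4.
T1: 0→4
T2: 4→14
T3: 14→19
T4: 19→21
Sum = 4+14+19+21 = 58.
EDD 47, SPT 40, FIFO 58 → minimum 40.

40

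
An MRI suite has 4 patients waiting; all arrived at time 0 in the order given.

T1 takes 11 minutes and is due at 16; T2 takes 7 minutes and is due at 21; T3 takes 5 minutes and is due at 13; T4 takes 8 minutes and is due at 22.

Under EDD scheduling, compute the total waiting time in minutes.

EDD (increasing due date): T3 T1 T2 T4.
T3: waits 0, runs 0→5
T1: waits 5, runs 5→16
T2: waits 16, runs 16→23
T4: waits 23, runs 23→31
Sum = 0+5+16+23 = 44.

44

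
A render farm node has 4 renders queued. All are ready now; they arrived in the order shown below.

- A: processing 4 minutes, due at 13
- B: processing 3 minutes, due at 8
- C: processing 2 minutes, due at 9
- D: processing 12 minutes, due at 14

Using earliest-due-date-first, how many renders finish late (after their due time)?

EDD (increasing due date): B C A D.
B: 0→3, due 8, tardiness 0
C: 3→5, due 9, tardiness 0
A: 5→9, due 13, tardiness 0
D: 9→21, due 14, tardiness 7
Late renders: 1.

1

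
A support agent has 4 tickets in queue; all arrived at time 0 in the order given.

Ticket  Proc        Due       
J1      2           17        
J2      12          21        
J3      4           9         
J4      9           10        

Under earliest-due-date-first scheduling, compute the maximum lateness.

6

EDD (increasing due date): J3 J4 J1 J2.
J3: 0→4, due 9, lateness -5
J4: 4→13, due 10, lateness 3
J1: 13→15, due 17, lateness -2
J2: 15→27, due 21, lateness 6
Maximum = 6.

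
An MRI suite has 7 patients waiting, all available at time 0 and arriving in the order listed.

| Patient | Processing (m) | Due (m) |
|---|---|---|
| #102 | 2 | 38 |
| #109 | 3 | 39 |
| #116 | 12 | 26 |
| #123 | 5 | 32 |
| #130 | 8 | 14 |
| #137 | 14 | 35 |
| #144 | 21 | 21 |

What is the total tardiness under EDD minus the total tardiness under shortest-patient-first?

51

EDD (increasing due date): #130 #144 #116 #123 #137 #102 #109.
#130: 0→8, due 14, tardiness 0
#144: 8→29, due 21, tardiness 8
#116: 29→41, due 26, tardiness 15
#123: 41→46, due 32, tardiness 14
#137: 46→60, due 35, tardiness 25
#102: 60→62, due 38, tardiness 24
#109: 62→65, due 39, tardiness 26
Sum = 0+8+15+14+25+24+26 = 112.
SPT (increasing processing time): #102 #109 #123 #130 #116 #137 #144.
#102: 0→2, due 38, tardiness 0
#109: 2→5, due 39, tardiness 0
#123: 5→10, due 32, tardiness 0
#130: 10→18, due 14, tardiness 4
#116: 18→30, due 26, tardiness 4
#137: 30→44, due 35, tardiness 9
#144: 44→65, due 21, tardiness 44
Sum = 0+0+0+4+4+9+44 = 61.
Difference = 112 − 61 = 51.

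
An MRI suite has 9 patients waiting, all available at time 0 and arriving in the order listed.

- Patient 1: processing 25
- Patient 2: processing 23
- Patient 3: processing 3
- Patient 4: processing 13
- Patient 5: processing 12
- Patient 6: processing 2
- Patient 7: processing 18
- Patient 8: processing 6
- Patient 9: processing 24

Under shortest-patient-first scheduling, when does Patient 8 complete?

SPT (increasing processing time): Patient 6 Patient 3 Patient 8 Patient 5 Patient 4 Patient 7 Patient 2 Patient 9 Patient 1.
Patient 6: 0→2
Patient 3: 2→5
Patient 8: 5→11

11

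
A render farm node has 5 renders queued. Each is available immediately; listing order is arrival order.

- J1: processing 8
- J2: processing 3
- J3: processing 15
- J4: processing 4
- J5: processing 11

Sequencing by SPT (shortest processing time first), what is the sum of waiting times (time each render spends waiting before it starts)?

51

SPT (increasing processing time): J2 J4 J1 J5 J3.
J2: waits 0, runs 0→3
J4: waits 3, runs 3→7
J1: waits 7, runs 7→15
J5: waits 15, runs 15→26
J3: waits 26, runs 26→41
Sum = 0+3+7+15+26 = 51.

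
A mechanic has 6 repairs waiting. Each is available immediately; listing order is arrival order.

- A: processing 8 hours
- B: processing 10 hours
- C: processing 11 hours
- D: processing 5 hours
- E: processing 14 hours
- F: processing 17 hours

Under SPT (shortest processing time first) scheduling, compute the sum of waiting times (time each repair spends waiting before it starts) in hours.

SPT (increasing processing time): D A B C E F.
D: waits 0, runs 0→5
A: waits 5, runs 5→13
B: waits 13, runs 13→23
C: waits 23, runs 23→34
E: waits 34, runs 34→48
F: waits 48, runs 48→65
Sum = 0+5+13+23+34+48 = 123.

123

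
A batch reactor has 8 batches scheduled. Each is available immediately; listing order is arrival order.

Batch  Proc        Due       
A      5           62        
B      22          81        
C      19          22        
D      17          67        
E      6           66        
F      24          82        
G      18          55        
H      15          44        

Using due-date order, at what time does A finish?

EDD (increasing due date): C H G A E D B F.
C: 0→19
H: 19→34
G: 34→52
A: 52→57

57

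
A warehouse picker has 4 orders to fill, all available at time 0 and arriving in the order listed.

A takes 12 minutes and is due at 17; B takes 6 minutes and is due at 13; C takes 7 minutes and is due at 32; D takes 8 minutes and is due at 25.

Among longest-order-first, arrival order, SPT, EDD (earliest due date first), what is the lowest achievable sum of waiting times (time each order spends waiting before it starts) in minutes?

LPT (decreasing processing time): A D C B.
A: waits 0, runs 0→12
D: waits 12, runs 12→20
C: waits 20, runs 20→27
B: waits 27, runs 27→33
Sum = 0+12+20+27 = 59.
FIFO (arrival order): A B C D.
A: waits 0, runs 0→12
B: waits 12, runs 12→18
C: waits 18, runs 18→25
D: waits 25, runs 25→33
Sum = 0+12+18+25 = 55.
SPT (increasing processing time): B C D A.
B: waits 0, runs 0→6
C: waits 6, runs 6→13
D: waits 13, runs 13→21
A: waits 21, runs 21→33
Sum = 0+6+13+21 = 40.
EDD (increasing due date): B A D C.
B: waits 0, runs 0→6
A: waits 6, runs 6→18
D: waits 18, runs 18→26
C: waits 26, runs 26→33
Sum = 0+6+18+26 = 50.
LPT 59, FIFO 55, SPT 40, EDD 50 → minimum 40.

40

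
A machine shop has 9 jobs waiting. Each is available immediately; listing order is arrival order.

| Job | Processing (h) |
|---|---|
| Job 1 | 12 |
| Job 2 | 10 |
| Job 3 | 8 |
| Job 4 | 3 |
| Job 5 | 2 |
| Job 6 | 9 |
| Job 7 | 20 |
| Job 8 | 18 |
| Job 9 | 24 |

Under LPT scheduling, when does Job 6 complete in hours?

93

LPT (decreasing processing time): Job 9 Job 7 Job 8 Job 1 Job 2 Job 6 Job 3 Job 4 Job 5.
Job 9: 0→24
Job 7: 24→44
Job 8: 44→62
Job 1: 62→74
Job 2: 74→84
Job 6: 84→93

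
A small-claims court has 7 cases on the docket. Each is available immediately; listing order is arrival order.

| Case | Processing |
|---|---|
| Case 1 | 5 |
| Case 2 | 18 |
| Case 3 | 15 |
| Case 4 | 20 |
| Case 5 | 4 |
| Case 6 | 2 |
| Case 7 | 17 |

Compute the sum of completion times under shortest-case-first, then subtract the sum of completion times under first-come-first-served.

-101

SPT (increasing processing time): Case 6 Case 5 Case 1 Case 3 Case 7 Case 2 Case 4.
Case 6: 0→2
Case 5: 2→6
Case 1: 6→11
Case 3: 11→26
Case 7: 26→43
Case 2: 43→61
Case 4: 61→81
Sum = 2+6+11+26+43+61+81 = 230.
FIFO (arrival order): Case 1 Case 2 Case 3 Case 4 Case 5 Case 6 Case 7.
Case 1: 0→5
Case 2: 5→23
Case 3: 23→38
Case 4: 38→58
Case 5: 58→62
Case 6: 62→64
Case 7: 64→81
Sum = 5+23+38+58+62+64+81 = 331.
Difference = 230 − 331 = -101.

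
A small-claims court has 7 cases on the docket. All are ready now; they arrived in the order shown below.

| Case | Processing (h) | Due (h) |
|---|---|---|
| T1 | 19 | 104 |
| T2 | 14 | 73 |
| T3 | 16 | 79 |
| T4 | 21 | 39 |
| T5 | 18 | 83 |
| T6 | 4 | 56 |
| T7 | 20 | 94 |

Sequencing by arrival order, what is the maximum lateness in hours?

36

FIFO (arrival order): T1 T2 T3 T4 T5 T6 T7.
T1: 0→19, due 104, lateness -85
T2: 19→33, due 73, lateness -40
T3: 33→49, due 79, lateness -30
T4: 49→70, due 39, lateness 31
T5: 70→88, due 83, lateness 5
T6: 88→92, due 56, lateness 36
T7: 92→112, due 94, lateness 18
Maximum = 36.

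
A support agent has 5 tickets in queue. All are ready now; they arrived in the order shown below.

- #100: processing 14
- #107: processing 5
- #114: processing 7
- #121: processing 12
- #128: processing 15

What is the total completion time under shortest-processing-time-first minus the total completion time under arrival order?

-18

SPT (increasing processing time): #107 #114 #121 #100 #128.
#107: 0→5
#114: 5→12
#121: 12→24
#100: 24→38
#128: 38→53
Sum = 5+12+24+38+53 = 132.
FIFO (arrival order): #100 #107 #114 #121 #128.
#100: 0→14
#107: 14→19
#114: 19→26
#121: 26→38
#128: 38→53
Sum = 14+19+26+38+53 = 150.
Difference = 132 − 150 = -18.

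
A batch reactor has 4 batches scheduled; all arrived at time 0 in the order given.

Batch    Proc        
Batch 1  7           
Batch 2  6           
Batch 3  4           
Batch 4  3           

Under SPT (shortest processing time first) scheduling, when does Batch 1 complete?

20

SPT (increasing processing time): Batch 4 Batch 3 Batch 2 Batch 1.
Batch 4: 0→3
Batch 3: 3→7
Batch 2: 7→13
Batch 1: 13→20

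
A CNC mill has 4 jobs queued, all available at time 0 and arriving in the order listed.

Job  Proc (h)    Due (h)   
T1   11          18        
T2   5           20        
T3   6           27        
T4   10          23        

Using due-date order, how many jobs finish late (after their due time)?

2

EDD (increasing due date): T1 T2 T4 T3.
T1: 0→11, due 18, tardiness 0
T2: 11→16, due 20, tardiness 0
T4: 16→26, due 23, tardiness 3
T3: 26→32, due 27, tardiness 5
Late jobs: 2.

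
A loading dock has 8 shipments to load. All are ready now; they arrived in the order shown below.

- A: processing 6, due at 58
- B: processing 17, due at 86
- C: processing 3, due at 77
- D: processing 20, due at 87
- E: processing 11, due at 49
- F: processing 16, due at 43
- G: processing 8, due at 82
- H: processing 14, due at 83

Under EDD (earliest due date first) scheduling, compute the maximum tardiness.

8

EDD (increasing due date): F E A C G H B D.
F: 0→16, due 43, tardiness 0
E: 16→27, due 49, tardiness 0
A: 27→33, due 58, tardiness 0
C: 33→36, due 77, tardiness 0
G: 36→44, due 82, tardiness 0
H: 44→58, due 83, tardiness 0
B: 58→75, due 86, tardiness 0
D: 75→95, due 87, tardiness 8
Maximum = 8.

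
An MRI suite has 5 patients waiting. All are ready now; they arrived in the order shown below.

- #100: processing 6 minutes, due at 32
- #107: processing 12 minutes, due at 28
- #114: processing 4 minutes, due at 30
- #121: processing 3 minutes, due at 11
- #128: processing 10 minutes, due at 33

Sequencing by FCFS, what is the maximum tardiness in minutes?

14

FIFO (arrival order): #100 #107 #114 #121 #128.
#100: 0→6, due 32, tardiness 0
#107: 6→18, due 28, tardiness 0
#114: 18→22, due 30, tardiness 0
#121: 22→25, due 11, tardiness 14
#128: 25→35, due 33, tardiness 2
Maximum = 14.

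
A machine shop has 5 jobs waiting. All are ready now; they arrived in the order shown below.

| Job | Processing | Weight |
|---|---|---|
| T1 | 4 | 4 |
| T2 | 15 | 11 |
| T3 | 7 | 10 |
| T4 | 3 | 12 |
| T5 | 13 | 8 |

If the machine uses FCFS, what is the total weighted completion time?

FIFO (arrival order): T1 T2 T3 T4 T5.
T1: finishes 4, weight 4, w·C = 16
T2: finishes 19, weight 11, w·C = 209
T3: finishes 26, weight 10, w·C = 260
T4: finishes 29, weight 12, w·C = 348
T5: finishes 42, weight 8, w·C = 336
Sum = 16+209+260+348+336 = 1169.

1169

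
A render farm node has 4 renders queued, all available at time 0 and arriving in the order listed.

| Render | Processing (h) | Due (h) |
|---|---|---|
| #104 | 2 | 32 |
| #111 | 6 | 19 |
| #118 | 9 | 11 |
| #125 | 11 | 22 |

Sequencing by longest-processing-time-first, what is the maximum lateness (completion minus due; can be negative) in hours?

LPT (decreasing processing time): #125 #118 #111 #104.
#125: 0→11, due 22, lateness -11
#118: 11→20, due 11, lateness 9
#111: 20→26, due 19, lateness 7
#104: 26→28, due 32, lateness -4
Maximum = 9.

9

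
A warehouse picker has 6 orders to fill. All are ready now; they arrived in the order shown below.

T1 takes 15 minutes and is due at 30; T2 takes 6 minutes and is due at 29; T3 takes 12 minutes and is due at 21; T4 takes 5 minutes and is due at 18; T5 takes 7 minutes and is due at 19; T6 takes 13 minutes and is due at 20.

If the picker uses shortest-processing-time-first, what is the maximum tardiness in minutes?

28

SPT (increasing processing time): T4 T2 T5 T3 T6 T1.
T4: 0→5, due 18, tardiness 0
T2: 5→11, due 29, tardiness 0
T5: 11→18, due 19, tardiness 0
T3: 18→30, due 21, tardiness 9
T6: 30→43, due 20, tardiness 23
T1: 43→58, due 30, tardiness 28
Maximum = 28.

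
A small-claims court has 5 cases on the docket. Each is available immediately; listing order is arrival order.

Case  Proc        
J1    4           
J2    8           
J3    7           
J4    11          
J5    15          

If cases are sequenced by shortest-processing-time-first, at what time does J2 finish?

SPT (increasing processing time): J1 J3 J2 J4 J5.
J1: 0→4
J3: 4→11
J2: 11→19

19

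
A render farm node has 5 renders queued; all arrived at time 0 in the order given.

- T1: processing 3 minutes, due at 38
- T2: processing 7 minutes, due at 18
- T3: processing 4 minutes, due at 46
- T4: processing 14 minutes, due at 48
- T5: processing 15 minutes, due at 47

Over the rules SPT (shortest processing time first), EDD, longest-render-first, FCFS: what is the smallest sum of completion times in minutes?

SPT (increasing processing time): T1 T3 T2 T4 T5.
T1: 0→3
T3: 3→7
T2: 7→14
T4: 14→28
T5: 28→43
Sum = 3+7+14+28+43 = 95.
EDD (increasing due date): T2 T1 T3 T5 T4.
T2: 0→7
T1: 7→10
T3: 10→14
T5: 14→29
T4: 29→43
Sum = 7+10+14+29+43 = 103.
LPT (decreasing processing time): T5 T4 T2 T3 T1.
T5: 0→15
T4: 15→29
T2: 29→36
T3: 36→40
T1: 40→43
Sum = 15+29+36+40+43 = 163.
FIFO (arrival order): T1 T2 T3 T4 T5.
T1: 0→3
T2: 3→10
T3: 10→14
T4: 14→28
T5: 28→43
Sum = 3+10+14+28+43 = 98.
SPT 95, EDD 103, LPT 163, FIFO 98 → minimum 95.

95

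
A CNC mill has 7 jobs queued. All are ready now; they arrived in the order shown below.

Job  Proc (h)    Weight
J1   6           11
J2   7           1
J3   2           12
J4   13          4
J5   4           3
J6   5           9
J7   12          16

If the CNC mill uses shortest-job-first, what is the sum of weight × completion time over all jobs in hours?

SPT (increasing processing time): J3 J5 J6 J1 J2 J7 J4.
J3: finishes 2, weight 12, w·C = 24
J5: finishes 6, weight 3, w·C = 18
J6: finishes 11, weight 9, w·C = 99
J1: finishes 17, weight 11, w·C = 187
J2: finishes 24, weight 1, w·C = 24
J7: finishes 36, weight 16, w·C = 576
J4: finishes 49, weight 4, w·C = 196
Sum = 24+18+99+187+24+576+196 = 1124.

1124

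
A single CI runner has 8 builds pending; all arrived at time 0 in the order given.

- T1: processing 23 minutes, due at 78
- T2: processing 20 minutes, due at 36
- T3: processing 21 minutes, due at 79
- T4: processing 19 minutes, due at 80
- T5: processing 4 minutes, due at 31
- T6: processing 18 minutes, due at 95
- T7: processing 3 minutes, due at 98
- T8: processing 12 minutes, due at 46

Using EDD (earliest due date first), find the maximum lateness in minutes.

EDD (increasing due date): T5 T2 T8 T1 T3 T4 T6 T7.
T5: 0→4, due 31, lateness -27
T2: 4→24, due 36, lateness -12
T8: 24→36, due 46, lateness -10
T1: 36→59, due 78, lateness -19
T3: 59→80, due 79, lateness 1
T4: 80→99, due 80, lateness 19
T6: 99→117, due 95, lateness 22
T7: 117→120, due 98, lateness 22
Maximum = 22.

22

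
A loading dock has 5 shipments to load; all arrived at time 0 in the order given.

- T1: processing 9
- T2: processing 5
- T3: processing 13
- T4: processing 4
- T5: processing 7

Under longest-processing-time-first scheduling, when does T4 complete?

38

LPT (decreasing processing time): T3 T1 T5 T2 T4.
T3: 0→13
T1: 13→22
T5: 22→29
T2: 29→34
T4: 34→38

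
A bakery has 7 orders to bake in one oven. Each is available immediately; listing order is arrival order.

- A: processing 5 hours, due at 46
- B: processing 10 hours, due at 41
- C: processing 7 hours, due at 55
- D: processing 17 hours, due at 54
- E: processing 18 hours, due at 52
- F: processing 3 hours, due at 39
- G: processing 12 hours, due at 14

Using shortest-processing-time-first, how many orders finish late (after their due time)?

SPT (increasing processing time): F A C B G D E.
F: 0→3, due 39, tardiness 0
A: 3→8, due 46, tardiness 0
C: 8→15, due 55, tardiness 0
B: 15→25, due 41, tardiness 0
G: 25→37, due 14, tardiness 23
D: 37→54, due 54, tardiness 0
E: 54→72, due 52, tardiness 20
Late orders: 2.

2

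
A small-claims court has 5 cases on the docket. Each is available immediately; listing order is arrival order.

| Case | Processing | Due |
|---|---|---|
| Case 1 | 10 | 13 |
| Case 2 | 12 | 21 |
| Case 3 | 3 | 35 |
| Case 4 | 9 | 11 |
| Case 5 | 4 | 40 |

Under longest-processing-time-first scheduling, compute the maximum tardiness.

20

LPT (decreasing processing time): Case 2 Case 1 Case 4 Case 5 Case 3.
Case 2: 0→12, due 21, tardiness 0
Case 1: 12→22, due 13, tardiness 9
Case 4: 22→31, due 11, tardiness 20
Case 5: 31→35, due 40, tardiness 0
Case 3: 35→38, due 35, tardiness 3
Maximum = 20.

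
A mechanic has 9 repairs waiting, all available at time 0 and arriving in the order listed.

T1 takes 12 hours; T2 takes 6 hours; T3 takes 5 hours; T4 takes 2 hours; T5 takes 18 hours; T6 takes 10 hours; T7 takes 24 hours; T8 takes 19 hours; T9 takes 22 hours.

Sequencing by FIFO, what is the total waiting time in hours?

FIFO (arrival order): T1 T2 T3 T4 T5 T6 T7 T8 T9.
T1: waits 0, runs 0→12
T2: waits 12, runs 12→18
T3: waits 18, runs 18→23
T4: waits 23, runs 23→25
T5: waits 25, runs 25→43
T6: waits 43, runs 43→53
T7: waits 53, runs 53→77
T8: waits 77, runs 77→96
T9: waits 96, runs 96→118
Sum = 0+12+18+23+25+43+53+77+96 = 347.

347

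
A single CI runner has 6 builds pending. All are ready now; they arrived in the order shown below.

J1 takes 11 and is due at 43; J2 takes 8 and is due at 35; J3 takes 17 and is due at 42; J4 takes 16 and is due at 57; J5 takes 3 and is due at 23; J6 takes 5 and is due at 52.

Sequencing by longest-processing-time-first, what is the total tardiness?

60

LPT (decreasing processing time): J3 J4 J1 J2 J6 J5.
J3: 0→17, due 42, tardiness 0
J4: 17→33, due 57, tardiness 0
J1: 33→44, due 43, tardiness 1
J2: 44→52, due 35, tardiness 17
J6: 52→57, due 52, tardiness 5
J5: 57→60, due 23, tardiness 37
Sum = 0+0+1+17+5+37 = 60.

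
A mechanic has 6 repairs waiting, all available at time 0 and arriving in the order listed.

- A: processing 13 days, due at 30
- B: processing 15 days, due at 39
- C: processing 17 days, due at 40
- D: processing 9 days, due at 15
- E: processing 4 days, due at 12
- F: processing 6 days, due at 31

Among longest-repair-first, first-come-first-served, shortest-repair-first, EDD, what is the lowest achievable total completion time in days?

176

LPT (decreasing processing time): C B A D F E.
C: 0→17
B: 17→32
A: 32→45
D: 45→54
F: 54→60
E: 60→64
Sum = 17+32+45+54+60+64 = 272.
FIFO (arrival order): A B C D E F.
A: 0→13
B: 13→28
C: 28→45
D: 45→54
E: 54→58
F: 58→64
Sum = 13+28+45+54+58+64 = 262.
SPT (increasing processing time): E F D A B C.
E: 0→4
F: 4→10
D: 10→19
A: 19→32
B: 32→47
C: 47→64
Sum = 4+10+19+32+47+64 = 176.
EDD (increasing due date): E D A F B C.
E: 0→4
D: 4→13
A: 13→26
F: 26→32
B: 32→47
C: 47→64
Sum = 4+13+26+32+47+64 = 186.
LPT 272, FIFO 262, SPT 176, EDD 186 → minimum 176.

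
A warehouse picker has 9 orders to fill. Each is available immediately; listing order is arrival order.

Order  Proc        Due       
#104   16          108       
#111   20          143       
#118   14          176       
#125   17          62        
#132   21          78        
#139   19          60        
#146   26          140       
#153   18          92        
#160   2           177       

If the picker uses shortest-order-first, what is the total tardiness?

88

SPT (increasing processing time): #160 #118 #104 #125 #153 #139 #111 #132 #146.
#160: 0→2, due 177, tardiness 0
#118: 2→16, due 176, tardiness 0
#104: 16→32, due 108, tardiness 0
#125: 32→49, due 62, tardiness 0
#153: 49→67, due 92, tardiness 0
#139: 67→86, due 60, tardiness 26
#111: 86→106, due 143, tardiness 0
#132: 106→127, due 78, tardiness 49
#146: 127→153, due 140, tardiness 13
Sum = 0+0+0+0+0+26+0+49+13 = 88.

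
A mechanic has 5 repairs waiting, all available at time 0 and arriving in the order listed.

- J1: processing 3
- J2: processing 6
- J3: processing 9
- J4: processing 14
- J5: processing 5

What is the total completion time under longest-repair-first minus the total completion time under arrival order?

38

LPT (decreasing processing time): J4 J3 J2 J5 J1.
J4: 0→14
J3: 14→23
J2: 23→29
J5: 29→34
J1: 34→37
Sum = 14+23+29+34+37 = 137.
FIFO (arrival order): J1 J2 J3 J4 J5.
J1: 0→3
J2: 3→9
J3: 9→18
J4: 18→32
J5: 32→37
Sum = 3+9+18+32+37 = 99.
Difference = 137 − 99 = 38.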